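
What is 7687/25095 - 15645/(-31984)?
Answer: 638472283/802638480 ≈ 0.79547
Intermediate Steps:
7687/25095 - 15645/(-31984) = 7687*(1/25095) - 15645*(-1/31984) = 7687/25095 + 15645/31984 = 638472283/802638480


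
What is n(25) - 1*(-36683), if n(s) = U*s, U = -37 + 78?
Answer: 37708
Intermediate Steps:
U = 41
n(s) = 41*s
n(25) - 1*(-36683) = 41*25 - 1*(-36683) = 1025 + 36683 = 37708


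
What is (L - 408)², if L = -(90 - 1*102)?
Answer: 156816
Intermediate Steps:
L = 12 (L = -(90 - 102) = -1*(-12) = 12)
(L - 408)² = (12 - 408)² = (-396)² = 156816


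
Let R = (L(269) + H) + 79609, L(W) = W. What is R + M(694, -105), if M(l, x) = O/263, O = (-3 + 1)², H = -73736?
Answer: 1615350/263 ≈ 6142.0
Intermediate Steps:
O = 4 (O = (-2)² = 4)
M(l, x) = 4/263
R = 6142 (R = (269 - 73736) + 79609 = -73467 + 79609 = 6142)
R + M(694, -105) = 6142 + 4/263 = 1615350/263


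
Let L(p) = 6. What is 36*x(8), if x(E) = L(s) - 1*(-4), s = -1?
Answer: 360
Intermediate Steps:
x(E) = 10 (x(E) = 6 - 1*(-4) = 6 + 4 = 10)
36*x(8) = 36*10 = 360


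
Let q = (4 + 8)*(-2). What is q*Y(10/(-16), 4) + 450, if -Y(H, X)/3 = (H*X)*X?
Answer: -270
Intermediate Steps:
Y(H, X) = -3*H*X**2 (Y(H, X) = -3*H*X*X = -3*H*X**2)
q = -24 (q = 12*(-2) = -24)
q*Y(10/(-16), 4) + 450 = -(-72)*10/(-16)*4**2 + 450 = -(-72)*10*(-1/16)*16 + 450 = -(-72)*(-5)*16/8 + 450 = -24*30 + 450 = -720 + 450 = -270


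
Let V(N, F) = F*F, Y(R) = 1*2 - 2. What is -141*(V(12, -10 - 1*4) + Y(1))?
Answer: -27636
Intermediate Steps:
Y(R) = 0 (Y(R) = 2 - 2 = 0)
V(N, F) = F**2
-141*(V(12, -10 - 1*4) + Y(1)) = -141*((-10 - 1*4)**2 + 0) = -141*((-10 - 4)**2 + 0) = -141*((-14)**2 + 0) = -141*(196 + 0) = -141*196 = -27636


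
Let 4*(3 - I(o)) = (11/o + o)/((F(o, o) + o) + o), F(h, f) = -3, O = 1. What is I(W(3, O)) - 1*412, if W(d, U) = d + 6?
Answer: -55238/135 ≈ -409.17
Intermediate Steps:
W(d, U) = 6 + d
I(o) = 3 - (o + 11/o)/(4*(-3 + 2*o)) (I(o) = 3 - (11/o + o)/(4*((-3 + o) + o)) = 3 - (o + 11/o)/(4*(-3 + 2*o)))
I(W(3, O)) - 1*412 = (-11 - 36*(6 + 3) + 23*(6 + 3)**2)/(4*(6 + 3)*(-3 + 2*(6 + 3))) - 1*412 = (1/4)*(-11 - 36*9 + 23*9**2)/(9*(-3 + 2*9)) - 412 = (1/4)*(1/9)*(-11 - 324 + 23*81)/(-3 + 18) - 412 = (1/4)*(1/9)*(-11 - 324 + 1863)/15 - 412 = (1/4)*(1/9)*(1/15)*1528 - 412 = 382/135 - 412 = -55238/135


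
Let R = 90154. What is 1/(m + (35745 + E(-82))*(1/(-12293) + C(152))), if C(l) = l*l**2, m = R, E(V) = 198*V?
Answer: 12293/842217431153309 ≈ 1.4596e-11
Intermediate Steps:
m = 90154
C(l) = l**3
1/(m + (35745 + E(-82))*(1/(-12293) + C(152))) = 1/(90154 + (35745 + 198*(-82))*(1/(-12293) + 152**3)) = 1/(90154 + (35745 - 16236)*(-1/12293 + 3511808)) = 1/(90154 + 19509*(43170655743/12293)) = 1/(90154 + 842216322890187/12293) = 1/(842217431153309/12293) = 12293/842217431153309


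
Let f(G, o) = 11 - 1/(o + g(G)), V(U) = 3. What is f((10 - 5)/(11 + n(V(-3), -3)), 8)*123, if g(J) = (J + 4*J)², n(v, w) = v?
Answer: 981007/731 ≈ 1342.0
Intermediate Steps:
g(J) = 25*J² (g(J) = (5*J)² = 25*J²)
f(G, o) = 11 - 1/(o + 25*G²)
f((10 - 5)/(11 + n(V(-3), -3)), 8)*123 = ((-1 + 11*8 + 275*((10 - 5)/(11 + 3))²)/(8 + 25*((10 - 5)/(11 + 3))²))*123 = ((-1 + 88 + 275*(5/14)²)/(8 + 25*(5/14)²))*123 = ((-1 + 88 + 275*(25/196))/(8 + 25*(25/196)))*123 = ((-1 + 88 + 6875/196)/(8 + 625/196))*123 = ((23927/196)/(2193/196))*123 = ((196/2193)*(23927/196))*123 = (23927/2193)*123 = 981007/731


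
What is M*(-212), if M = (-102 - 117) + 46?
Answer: 36676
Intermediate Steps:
M = -173 (M = -219 + 46 = -173)
M*(-212) = -173*(-212) = 36676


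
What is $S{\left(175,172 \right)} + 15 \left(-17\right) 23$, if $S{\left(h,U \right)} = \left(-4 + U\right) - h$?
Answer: $-5872$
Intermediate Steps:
$S{\left(h,U \right)} = -4 + U - h$
$S{\left(175,172 \right)} + 15 \left(-17\right) 23 = \left(-4 + 172 - 175\right) + 15 \left(-17\right) 23 = \left(-4 + 172 - 175\right) - 5865 = -7 - 5865 = -5872$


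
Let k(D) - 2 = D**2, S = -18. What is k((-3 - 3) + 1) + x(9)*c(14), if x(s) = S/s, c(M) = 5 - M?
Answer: 45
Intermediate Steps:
x(s) = -18/s
k(D) = 2 + D**2
k((-3 - 3) + 1) + x(9)*c(14) = (2 + ((-3 - 3) + 1)**2) + (-18/9)*(5 - 1*14) = (2 + (-6 + 1)**2) + (-18*1/9)*(5 - 14) = (2 + (-5)**2) - 2*(-9) = (2 + 25) + 18 = 27 + 18 = 45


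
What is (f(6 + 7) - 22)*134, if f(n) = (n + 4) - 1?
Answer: -804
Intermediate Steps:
f(n) = 3 + n (f(n) = (4 + n) - 1 = 3 + n)
(f(6 + 7) - 22)*134 = ((3 + (6 + 7)) - 22)*134 = ((3 + 13) - 22)*134 = (16 - 22)*134 = -6*134 = -804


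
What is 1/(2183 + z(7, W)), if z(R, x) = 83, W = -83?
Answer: 1/2266 ≈ 0.00044131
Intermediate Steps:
1/(2183 + z(7, W)) = 1/(2183 + 83) = 1/2266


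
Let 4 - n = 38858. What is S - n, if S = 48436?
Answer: 87290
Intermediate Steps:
n = -38854 (n = 4 - 1*38858 = 4 - 38858 = -38854)
S - n = 48436 - 1*(-38854) = 48436 + 38854 = 87290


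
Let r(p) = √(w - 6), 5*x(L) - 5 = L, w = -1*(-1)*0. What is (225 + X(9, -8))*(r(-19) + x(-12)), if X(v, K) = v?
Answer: -1638/5 + 234*I*√6 ≈ -327.6 + 573.18*I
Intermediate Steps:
w = 0 (w = 1*0 = 0)
x(L) = 1 + L/5
r(p) = I*√6 (r(p) = √(0 - 6) = √(-6) = I*√6)
(225 + X(9, -8))*(r(-19) + x(-12)) = (225 + 9)*(I*√6 + (1 + (⅕)*(-12))) = 234*(I*√6 + (1 - 12/5)) = 234*(I*√6 - 7/5) = 234*(-7/5 + I*√6) = -1638/5 + 234*I*√6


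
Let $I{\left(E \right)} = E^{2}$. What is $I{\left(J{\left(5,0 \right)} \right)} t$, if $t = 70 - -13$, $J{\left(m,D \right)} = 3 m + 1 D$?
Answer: $18675$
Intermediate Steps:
$J{\left(m,D \right)} = D + 3 m$ ($J{\left(m,D \right)} = 3 m + D = D + 3 m$)
$t = 83$ ($t = 70 + 13 = 83$)
$I{\left(J{\left(5,0 \right)} \right)} t = \left(0 + 3 \cdot 5\right)^{2} \cdot 83 = \left(0 + 15\right)^{2} \cdot 83 = 15^{2} \cdot 83 = 225 \cdot 83 = 18675$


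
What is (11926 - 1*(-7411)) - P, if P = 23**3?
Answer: 7170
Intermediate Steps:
P = 12167
(11926 - 1*(-7411)) - P = (11926 - 1*(-7411)) - 1*12167 = (11926 + 7411) - 12167 = 19337 - 12167 = 7170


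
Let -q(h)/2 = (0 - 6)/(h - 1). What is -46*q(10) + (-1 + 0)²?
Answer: -181/3 ≈ -60.333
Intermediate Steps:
q(h) = 12/(-1 + h) (q(h) = -2*(0 - 6)/(h - 1) = -(-12)/(-1 + h) = 12/(-1 + h))
-46*q(10) + (-1 + 0)² = -552/(-1 + 10) + (-1 + 0)² = -552/9 + (-1)² = -552/9 + 1 = -46*4/3 + 1 = -184/3 + 1 = -181/3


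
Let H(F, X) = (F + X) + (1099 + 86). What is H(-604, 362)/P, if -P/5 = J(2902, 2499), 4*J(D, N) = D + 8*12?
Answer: -1886/7495 ≈ -0.25163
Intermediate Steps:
J(D, N) = 24 + D/4 (J(D, N) = (D + 8*12)/4 = (D + 96)/4 = (96 + D)/4 = 24 + D/4)
P = -7495/2 (P = -5*(24 + (¼)*2902) = -5*(24 + 1451/2) = -5*1499/2 = -7495/2 ≈ -3747.5)
H(F, X) = 1185 + F + X (H(F, X) = (F + X) + 1185 = 1185 + F + X)
H(-604, 362)/P = (1185 - 604 + 362)/(-7495/2) = 943*(-2/7495) = -1886/7495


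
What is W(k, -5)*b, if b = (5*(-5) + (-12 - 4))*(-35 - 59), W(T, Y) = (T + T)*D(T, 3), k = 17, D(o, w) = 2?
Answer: 262072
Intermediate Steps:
W(T, Y) = 4*T (W(T, Y) = (T + T)*2 = (2*T)*2 = 4*T)
b = 3854 (b = (-25 - 16)*(-94) = -41*(-94) = 3854)
W(k, -5)*b = (4*17)*3854 = 68*3854 = 262072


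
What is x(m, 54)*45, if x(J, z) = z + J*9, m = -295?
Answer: -117045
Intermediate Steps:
x(J, z) = z + 9*J
x(m, 54)*45 = (54 + 9*(-295))*45 = (54 - 2655)*45 = -2601*45 = -117045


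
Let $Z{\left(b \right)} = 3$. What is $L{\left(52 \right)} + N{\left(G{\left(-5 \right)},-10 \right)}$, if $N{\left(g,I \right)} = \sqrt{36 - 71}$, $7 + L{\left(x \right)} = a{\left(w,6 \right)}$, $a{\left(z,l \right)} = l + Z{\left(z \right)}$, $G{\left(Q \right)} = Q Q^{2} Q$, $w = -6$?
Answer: $2 + i \sqrt{35} \approx 2.0 + 5.9161 i$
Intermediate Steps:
$G{\left(Q \right)} = Q^{4}$ ($G{\left(Q \right)} = Q^{3} Q = Q^{4}$)
$a{\left(z,l \right)} = 3 + l$ ($a{\left(z,l \right)} = l + 3 = 3 + l$)
$L{\left(x \right)} = 2$ ($L{\left(x \right)} = -7 + \left(3 + 6\right) = -7 + 9 = 2$)
$N{\left(g,I \right)} = i \sqrt{35}$ ($N{\left(g,I \right)} = \sqrt{-35} = i \sqrt{35}$)
$L{\left(52 \right)} + N{\left(G{\left(-5 \right)},-10 \right)} = 2 + i \sqrt{35}$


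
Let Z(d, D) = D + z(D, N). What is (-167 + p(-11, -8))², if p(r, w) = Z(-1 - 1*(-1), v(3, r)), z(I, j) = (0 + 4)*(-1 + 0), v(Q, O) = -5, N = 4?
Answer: 30976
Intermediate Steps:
z(I, j) = -4 (z(I, j) = 4*(-1) = -4)
Z(d, D) = -4 + D (Z(d, D) = D - 4 = -4 + D)
p(r, w) = -9 (p(r, w) = -4 - 5 = -9)
(-167 + p(-11, -8))² = (-167 - 9)² = (-176)² = 30976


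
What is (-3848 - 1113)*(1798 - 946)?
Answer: -4226772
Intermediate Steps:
(-3848 - 1113)*(1798 - 946) = -4961*852 = -4226772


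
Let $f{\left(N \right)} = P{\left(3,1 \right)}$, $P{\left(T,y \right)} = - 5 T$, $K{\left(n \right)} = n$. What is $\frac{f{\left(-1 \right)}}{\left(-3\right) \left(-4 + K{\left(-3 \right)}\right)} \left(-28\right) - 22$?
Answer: $-2$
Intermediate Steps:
$f{\left(N \right)} = -15$ ($f{\left(N \right)} = \left(-5\right) 3 = -15$)
$\frac{f{\left(-1 \right)}}{\left(-3\right) \left(-4 + K{\left(-3 \right)}\right)} \left(-28\right) - 22 = - \frac{15}{\left(-3\right) \left(-4 - 3\right)} \left(-28\right) - 22 = - \frac{15}{\left(-3\right) \left(-7\right)} \left(-28\right) - 22 = - \frac{15}{21} \left(-28\right) - 22 = \left(-15\right) \frac{1}{21} \left(-28\right) - 22 = \left(- \frac{5}{7}\right) \left(-28\right) - 22 = 20 - 22 = -2$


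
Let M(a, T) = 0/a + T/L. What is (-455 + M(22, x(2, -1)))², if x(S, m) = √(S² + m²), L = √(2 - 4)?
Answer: (910 + I*√10)²/4 ≈ 2.0702e+5 + 1438.8*I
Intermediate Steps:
L = I*√2 (L = √(-2) = I*√2 ≈ 1.4142*I)
M(a, T) = -I*T*√2/2 (M(a, T) = 0/a + T/((I*√2)) = 0 + T*(-I*√2/2) = 0 - I*T*√2/2 = -I*T*√2/2)
(-455 + M(22, x(2, -1)))² = (-455 - I*√(2² + (-1)²)*√2/2)² = (-455 - I*√(4 + 1)*√2/2)² = (-455 - I*√5*√2/2)² = (-455 - I*√10/2)²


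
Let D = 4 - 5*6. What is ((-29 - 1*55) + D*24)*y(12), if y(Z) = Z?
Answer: -8496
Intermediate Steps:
D = -26 (D = 4 - 1*30 = 4 - 30 = -26)
((-29 - 1*55) + D*24)*y(12) = ((-29 - 1*55) - 26*24)*12 = ((-29 - 55) - 624)*12 = (-84 - 624)*12 = -708*12 = -8496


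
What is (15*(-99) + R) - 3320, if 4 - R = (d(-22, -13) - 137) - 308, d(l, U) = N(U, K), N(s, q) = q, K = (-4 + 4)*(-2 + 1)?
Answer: -4356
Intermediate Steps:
K = 0 (K = 0*(-1) = 0)
d(l, U) = 0
R = 449 (R = 4 - ((0 - 137) - 308) = 4 - (-137 - 308) = 4 - 1*(-445) = 4 + 445 = 449)
(15*(-99) + R) - 3320 = (15*(-99) + 449) - 3320 = (-1485 + 449) - 3320 = -1036 - 3320 = -4356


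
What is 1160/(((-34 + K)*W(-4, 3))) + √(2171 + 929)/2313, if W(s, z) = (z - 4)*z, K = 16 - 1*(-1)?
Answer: 1160/51 + 10*√31/2313 ≈ 22.769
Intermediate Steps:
K = 17 (K = 16 + 1 = 17)
W(s, z) = z*(-4 + z) (W(s, z) = (-4 + z)*z = z*(-4 + z))
1160/(((-34 + K)*W(-4, 3))) + √(2171 + 929)/2313 = 1160/(((-34 + 17)*(3*(-4 + 3)))) + √(2171 + 929)/2313 = 1160/((-51*(-1))) + √3100*(1/2313) = 1160/((-17*(-3))) + (10*√31)*(1/2313) = 1160/51 + 10*√31/2313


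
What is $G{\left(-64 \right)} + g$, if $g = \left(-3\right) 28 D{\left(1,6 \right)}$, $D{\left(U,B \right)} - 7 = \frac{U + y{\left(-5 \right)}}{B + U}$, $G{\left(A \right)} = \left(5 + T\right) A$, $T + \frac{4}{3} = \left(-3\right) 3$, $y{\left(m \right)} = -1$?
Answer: $- \frac{740}{3} \approx -246.67$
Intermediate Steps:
$T = - \frac{31}{3}$ ($T = - \frac{4}{3} - 9 = - \frac{31}{3} \approx -10.333$)
$G{\left(A \right)} = - \frac{16 A}{3}$ ($G{\left(A \right)} = \left(5 - \frac{31}{3}\right) A = - \frac{16 A}{3}$)
$D{\left(U,B \right)} = 7 + \frac{-1 + U}{B + U}$ ($D{\left(U,B \right)} = 7 + \frac{U - 1}{B + U} = 7 + \frac{-1 + U}{B + U}$)
$g = -588$ ($g = \left(-3\right) 28 \frac{-1 + 7 \cdot 6 + 8 \cdot 1}{6 + 1} = - 84 \frac{-1 + 42 + 8}{7} = - 84 \cdot \frac{1}{7} \cdot 49 = \left(-84\right) 7 = -588$)
$G{\left(-64 \right)} + g = \left(- \frac{16}{3}\right) \left(-64\right) - 588 = \frac{1024}{3} - 588 = - \frac{740}{3}$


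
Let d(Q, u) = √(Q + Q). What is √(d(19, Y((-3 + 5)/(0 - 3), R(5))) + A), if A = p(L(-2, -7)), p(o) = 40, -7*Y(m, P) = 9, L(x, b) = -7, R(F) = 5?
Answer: √(40 + √38) ≈ 6.7944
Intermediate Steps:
Y(m, P) = -9/7 (Y(m, P) = -⅐*9 = -9/7)
A = 40
d(Q, u) = √2*√Q (d(Q, u) = √(2*Q) = √2*√Q)
√(d(19, Y((-3 + 5)/(0 - 3), R(5))) + A) = √(√2*√19 + 40) = √(√38 + 40) = √(40 + √38)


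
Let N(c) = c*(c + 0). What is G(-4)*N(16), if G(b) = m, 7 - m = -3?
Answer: 2560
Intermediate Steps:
m = 10 (m = 7 - 1*(-3) = 7 + 3 = 10)
G(b) = 10
N(c) = c² (N(c) = c*c = c²)
G(-4)*N(16) = 10*16² = 10*256 = 2560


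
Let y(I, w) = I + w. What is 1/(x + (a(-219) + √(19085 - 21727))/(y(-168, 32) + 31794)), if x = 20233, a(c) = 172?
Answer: 10139052036894/205143494948615419 - 15829*I*√2642/205143494948615419 ≈ 4.9424e-5 - 3.9661e-12*I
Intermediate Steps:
1/(x + (a(-219) + √(19085 - 21727))/(y(-168, 32) + 31794)) = 1/(20233 + (172 + √(19085 - 21727))/((-168 + 32) + 31794)) = 1/(20233 + (172 + √(-2642))/(-136 + 31794)) = 1/(20233 + (172 + I*√2642)/31658) = 1/(20233 + (172 + I*√2642)*(1/31658)) = 1/(20233 + (86/15829 + I*√2642/31658)) = 1/(320268243/15829 + I*√2642/31658)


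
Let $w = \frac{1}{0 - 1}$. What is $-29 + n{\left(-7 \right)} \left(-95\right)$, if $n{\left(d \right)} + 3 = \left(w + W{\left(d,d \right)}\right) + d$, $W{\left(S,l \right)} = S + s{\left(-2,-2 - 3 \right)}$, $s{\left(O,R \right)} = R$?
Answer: $2156$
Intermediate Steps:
$w = -1$ ($w = \frac{1}{-1} = -1$)
$W{\left(S,l \right)} = -5 + S$ ($W{\left(S,l \right)} = S - 5 = -5 + S$)
$n{\left(d \right)} = -9 + 2 d$ ($n{\left(d \right)} = -3 + \left(\left(-1 + \left(-5 + d\right)\right) + d\right) = -3 + \left(\left(-6 + d\right) + d\right) = -3 + \left(-6 + 2 d\right) = -9 + 2 d$)
$-29 + n{\left(-7 \right)} \left(-95\right) = -29 + \left(-9 + 2 \left(-7\right)\right) \left(-95\right) = -29 + \left(-9 - 14\right) \left(-95\right) = -29 - -2185 = -29 + 2185 = 2156$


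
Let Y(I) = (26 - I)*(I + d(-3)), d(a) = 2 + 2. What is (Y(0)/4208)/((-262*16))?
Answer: -13/2204992 ≈ -5.8957e-6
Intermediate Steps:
d(a) = 4
Y(I) = (4 + I)*(26 - I) (Y(I) = (26 - I)*(I + 4) = (26 - I)*(4 + I) = (4 + I)*(26 - I))
(Y(0)/4208)/((-262*16)) = ((104 - 1*0² + 22*0)/4208)/((-262*16)) = ((104 - 1*0 + 0)*(1/4208))/(-4192) = ((104 + 0 + 0)*(1/4208))*(-1/4192) = (104*(1/4208))*(-1/4192) = (13/526)*(-1/4192) = -13/2204992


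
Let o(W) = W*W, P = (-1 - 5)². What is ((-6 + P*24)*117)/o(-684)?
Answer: 1859/8664 ≈ 0.21457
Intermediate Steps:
P = 36 (P = (-6)² = 36)
o(W) = W²
((-6 + P*24)*117)/o(-684) = ((-6 + 36*24)*117)/((-684)²) = ((-6 + 864)*117)/467856 = (858*117)*(1/467856) = 100386*(1/467856) = 1859/8664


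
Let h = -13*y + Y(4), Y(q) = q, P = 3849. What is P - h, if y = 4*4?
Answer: 4053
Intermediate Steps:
y = 16
h = -204 (h = -13*16 + 4 = -208 + 4 = -204)
P - h = 3849 - 1*(-204) = 3849 + 204 = 4053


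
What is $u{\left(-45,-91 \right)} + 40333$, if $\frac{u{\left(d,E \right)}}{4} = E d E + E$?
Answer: $-1450611$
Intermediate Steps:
$u{\left(d,E \right)} = 4 E + 4 d E^{2}$ ($u{\left(d,E \right)} = 4 \left(E d E + E\right) = 4 \left(d E^{2} + E\right) = 4 \left(E + d E^{2}\right) = 4 E + 4 d E^{2}$)
$u{\left(-45,-91 \right)} + 40333 = 4 \left(-91\right) \left(1 - -4095\right) + 40333 = 4 \left(-91\right) \left(1 + 4095\right) + 40333 = 4 \left(-91\right) 4096 + 40333 = -1490944 + 40333 = -1450611$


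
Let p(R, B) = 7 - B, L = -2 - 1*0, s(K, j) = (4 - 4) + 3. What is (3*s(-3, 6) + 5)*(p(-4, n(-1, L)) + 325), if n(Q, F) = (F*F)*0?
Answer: 4648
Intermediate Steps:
s(K, j) = 3 (s(K, j) = 0 + 3 = 3)
L = -2 (L = -2 + 0 = -2)
n(Q, F) = 0 (n(Q, F) = F²*0 = 0)
(3*s(-3, 6) + 5)*(p(-4, n(-1, L)) + 325) = (3*3 + 5)*((7 - 1*0) + 325) = (9 + 5)*((7 + 0) + 325) = 14*(7 + 325) = 14*332 = 4648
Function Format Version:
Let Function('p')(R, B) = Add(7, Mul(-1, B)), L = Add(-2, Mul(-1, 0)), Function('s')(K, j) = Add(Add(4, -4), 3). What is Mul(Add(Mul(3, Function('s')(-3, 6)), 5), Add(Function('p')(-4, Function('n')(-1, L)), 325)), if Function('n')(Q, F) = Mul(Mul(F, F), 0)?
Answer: 4648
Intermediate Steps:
Function('s')(K, j) = 3 (Function('s')(K, j) = Add(0, 3) = 3)
L = -2 (L = Add(-2, 0) = -2)
Function('n')(Q, F) = 0 (Function('n')(Q, F) = Mul(Pow(F, 2), 0) = 0)
Mul(Add(Mul(3, Function('s')(-3, 6)), 5), Add(Function('p')(-4, Function('n')(-1, L)), 325)) = Mul(Add(Mul(3, 3), 5), Add(Add(7, Mul(-1, 0)), 325)) = Mul(Add(9, 5), Add(Add(7, 0), 325)) = Mul(14, Add(7, 325)) = Mul(14, 332) = 4648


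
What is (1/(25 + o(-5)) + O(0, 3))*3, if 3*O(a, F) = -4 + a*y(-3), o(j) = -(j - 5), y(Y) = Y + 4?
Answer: -137/35 ≈ -3.9143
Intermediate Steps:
y(Y) = 4 + Y
o(j) = 5 - j (o(j) = -(-5 + j) = 5 - j)
O(a, F) = -4/3 + a/3 (O(a, F) = (-4 + a*(4 - 3))/3 = (-4 + a*1)/3 = (-4 + a)/3 = -4/3 + a/3)
(1/(25 + o(-5)) + O(0, 3))*3 = (1/(25 + (5 - 1*(-5))) + (-4/3 + (1/3)*0))*3 = (1/(25 + (5 + 5)) + (-4/3 + 0))*3 = (1/(25 + 10) - 4/3)*3 = (1/35 - 4/3)*3 = -137/105*3 = -137/35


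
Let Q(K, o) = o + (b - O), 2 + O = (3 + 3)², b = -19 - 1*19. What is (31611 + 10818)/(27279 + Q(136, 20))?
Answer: 42429/27227 ≈ 1.5583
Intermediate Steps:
b = -38 (b = -19 - 19 = -38)
O = 34 (O = -2 + (3 + 3)² = -2 + 6² = -2 + 36 = 34)
Q(K, o) = -72 + o (Q(K, o) = o + (-38 - 1*34) = o + (-38 - 34) = o - 72 = -72 + o)
(31611 + 10818)/(27279 + Q(136, 20)) = (31611 + 10818)/(27279 + (-72 + 20)) = 42429/(27279 - 52) = 42429/27227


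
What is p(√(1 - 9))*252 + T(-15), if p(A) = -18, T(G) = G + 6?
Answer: -4545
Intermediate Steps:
T(G) = 6 + G
p(√(1 - 9))*252 + T(-15) = -18*252 + (6 - 15) = -4536 - 9 = -4545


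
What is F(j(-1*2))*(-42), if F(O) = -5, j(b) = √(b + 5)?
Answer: 210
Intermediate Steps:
j(b) = √(5 + b)
F(j(-1*2))*(-42) = -5*(-42) = 210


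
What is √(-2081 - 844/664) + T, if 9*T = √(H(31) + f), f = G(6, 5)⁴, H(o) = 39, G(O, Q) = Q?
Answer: 2*√166/9 + I*√57379062/166 ≈ 2.8631 + 45.632*I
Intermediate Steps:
f = 625 (f = 5⁴ = 625)
T = 2*√166/9 (T = √(39 + 625)/9 = √664/9 = (2*√166)/9 = 2*√166/9 ≈ 2.8631)
√(-2081 - 844/664) + T = √(-2081 - 844/664) + 2*√166/9 = √(-2081 - 844*1/664) + 2*√166/9 = √(-2081 - 211/166) + 2*√166/9 = √(-345657/166) + 2*√166/9 = I*√57379062/166 + 2*√166/9 = 2*√166/9 + I*√57379062/166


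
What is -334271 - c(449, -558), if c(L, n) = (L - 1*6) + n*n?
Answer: -646078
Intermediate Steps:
c(L, n) = -6 + L + n² (c(L, n) = (L - 6) + n² = (-6 + L) + n² = -6 + L + n²)
-334271 - c(449, -558) = -334271 - (-6 + 449 + (-558)²) = -334271 - (-6 + 449 + 311364) = -334271 - 1*311807 = -334271 - 311807 = -646078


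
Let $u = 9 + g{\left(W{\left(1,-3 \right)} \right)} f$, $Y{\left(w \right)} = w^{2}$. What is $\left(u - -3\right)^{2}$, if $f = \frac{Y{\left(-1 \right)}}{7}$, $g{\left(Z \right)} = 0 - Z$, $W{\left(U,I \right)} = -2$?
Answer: $\frac{7396}{49} \approx 150.94$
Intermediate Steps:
$g{\left(Z \right)} = - Z$
$f = \frac{1}{7}$ ($f = \frac{\left(-1\right)^{2}}{7} = 1 \cdot \frac{1}{7} = \frac{1}{7} \approx 0.14286$)
$u = \frac{65}{7}$ ($u = 9 + \left(-1\right) \left(-2\right) \frac{1}{7} = 9 + 2 \cdot \frac{1}{7} = 9 + \frac{2}{7} = \frac{65}{7} \approx 9.2857$)
$\left(u - -3\right)^{2} = \left(\frac{65}{7} - -3\right)^{2} = \left(\frac{65}{7} + \left(5 - 2\right)\right)^{2} = \left(\frac{65}{7} + 3\right)^{2} = \left(\frac{86}{7}\right)^{2} = \frac{7396}{49}$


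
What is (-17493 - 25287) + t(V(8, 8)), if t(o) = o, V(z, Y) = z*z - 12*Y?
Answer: -42812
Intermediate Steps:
V(z, Y) = z² - 12*Y
(-17493 - 25287) + t(V(8, 8)) = (-17493 - 25287) + (8² - 12*8) = -42780 + (64 - 96) = -42780 - 32 = -42812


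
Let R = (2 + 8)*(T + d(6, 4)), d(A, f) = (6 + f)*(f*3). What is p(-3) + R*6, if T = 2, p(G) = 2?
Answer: 7322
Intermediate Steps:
d(A, f) = 3*f*(6 + f) (d(A, f) = (6 + f)*(3*f) = 3*f*(6 + f))
R = 1220 (R = (2 + 8)*(2 + 3*4*(6 + 4)) = 10*(2 + 3*4*10) = 10*(2 + 120) = 10*122 = 1220)
p(-3) + R*6 = 2 + 1220*6 = 2 + 7320 = 7322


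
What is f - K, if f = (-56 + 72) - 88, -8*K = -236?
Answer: -203/2 ≈ -101.50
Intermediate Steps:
K = 59/2 (K = -⅛*(-236) = 59/2 ≈ 29.500)
f = -72 (f = 16 - 88 = -72)
f - K = -72 - 1*59/2 = -72 - 59/2 = -203/2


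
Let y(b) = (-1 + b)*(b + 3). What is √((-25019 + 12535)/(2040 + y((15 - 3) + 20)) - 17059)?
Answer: 3*I*√29623255/125 ≈ 130.63*I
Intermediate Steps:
y(b) = (-1 + b)*(3 + b)
√((-25019 + 12535)/(2040 + y((15 - 3) + 20)) - 17059) = √((-25019 + 12535)/(2040 + (-3 + ((15 - 3) + 20)² + 2*((15 - 3) + 20))) - 17059) = √(-12484/(2040 + (-3 + (12 + 20)² + 2*(12 + 20))) - 17059) = √(-12484/(2040 + (-3 + 32² + 2*32)) - 17059) = √(-12484/(2040 + (-3 + 1024 + 64)) - 17059) = √(-12484/(2040 + 1085) - 17059) = √(-12484/3125 - 17059) = √(-53321859/3125) = 3*I*√29623255/125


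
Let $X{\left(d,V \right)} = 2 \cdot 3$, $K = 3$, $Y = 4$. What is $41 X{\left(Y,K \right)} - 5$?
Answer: $241$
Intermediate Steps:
$X{\left(d,V \right)} = 6$
$41 X{\left(Y,K \right)} - 5 = 41 \cdot 6 - 5 = 246 + \left(-12 + 7\right) = 246 - 5 = 241$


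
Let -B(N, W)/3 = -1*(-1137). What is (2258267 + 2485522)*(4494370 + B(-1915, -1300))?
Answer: 21304161903651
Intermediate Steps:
B(N, W) = -3411 (B(N, W) = -(-3)*(-1137) = -3*1137 = -3411)
(2258267 + 2485522)*(4494370 + B(-1915, -1300)) = (2258267 + 2485522)*(4494370 - 3411) = 4743789*4490959 = 21304161903651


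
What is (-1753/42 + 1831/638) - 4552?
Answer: -30754226/6699 ≈ -4590.9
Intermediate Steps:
(-1753/42 + 1831/638) - 4552 = -260378/6699 - 4552 = -30754226/6699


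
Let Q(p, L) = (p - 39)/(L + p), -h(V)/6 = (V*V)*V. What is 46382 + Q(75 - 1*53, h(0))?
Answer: 1020387/22 ≈ 46381.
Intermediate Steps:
h(V) = -6*V**3 (h(V) = -6*V*V*V = -6*V**2*V = -6*V**3)
Q(p, L) = (-39 + p)/(L + p)
46382 + Q(75 - 1*53, h(0)) = 46382 + (-39 + (75 - 1*53))/(-6*0**3 + (75 - 1*53)) = 46382 + (-39 + (75 - 53))/(-6*0 + (75 - 53)) = 46382 + (-39 + 22)/(0 + 22) = 46382 - 17/22 = 1020387/22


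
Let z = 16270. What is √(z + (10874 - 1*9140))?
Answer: 2*√4501 ≈ 134.18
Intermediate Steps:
√(z + (10874 - 1*9140)) = √(16270 + (10874 - 1*9140)) = √(16270 + (10874 - 9140)) = √(16270 + 1734) = √18004 = 2*√4501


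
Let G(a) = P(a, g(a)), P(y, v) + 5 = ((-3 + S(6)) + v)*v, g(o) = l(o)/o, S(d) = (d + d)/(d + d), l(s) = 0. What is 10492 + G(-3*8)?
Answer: 10487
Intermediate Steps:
S(d) = 1 (S(d) = (2*d)/((2*d)) = (2*d)*(1/(2*d)) = 1)
g(o) = 0 (g(o) = 0/o = 0)
P(y, v) = -5 + v*(-2 + v) (P(y, v) = -5 + ((-3 + 1) + v)*v = -5 + (-2 + v)*v = -5 + v*(-2 + v))
G(a) = -5 (G(a) = -5 + 0² - 2*0 = -5 + 0 + 0 = -5)
10492 + G(-3*8) = 10492 - 5 = 10487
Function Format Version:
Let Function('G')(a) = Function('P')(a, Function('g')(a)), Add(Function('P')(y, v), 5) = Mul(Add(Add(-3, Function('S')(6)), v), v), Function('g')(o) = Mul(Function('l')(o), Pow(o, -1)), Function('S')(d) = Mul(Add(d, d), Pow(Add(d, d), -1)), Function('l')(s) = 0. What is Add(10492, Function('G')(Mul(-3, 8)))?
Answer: 10487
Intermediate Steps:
Function('S')(d) = 1 (Function('S')(d) = Mul(Mul(2, d), Pow(Mul(2, d), -1)) = Mul(Mul(2, d), Mul(Rational(1, 2), Pow(d, -1))) = 1)
Function('g')(o) = 0 (Function('g')(o) = Mul(0, Pow(o, -1)) = 0)
Function('P')(y, v) = Add(-5, Mul(v, Add(-2, v))) (Function('P')(y, v) = Add(-5, Mul(Add(Add(-3, 1), v), v)) = Add(-5, Mul(Add(-2, v), v)) = Add(-5, Mul(v, Add(-2, v))))
Function('G')(a) = -5 (Function('G')(a) = Add(-5, Pow(0, 2), Mul(-2, 0)) = Add(-5, 0, 0) = -5)
Add(10492, Function('G')(Mul(-3, 8))) = Add(10492, -5) = 10487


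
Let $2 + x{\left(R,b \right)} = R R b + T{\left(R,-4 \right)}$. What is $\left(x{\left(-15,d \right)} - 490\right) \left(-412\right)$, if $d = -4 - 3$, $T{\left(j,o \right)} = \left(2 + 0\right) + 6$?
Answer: $848308$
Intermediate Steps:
$T{\left(j,o \right)} = 8$ ($T{\left(j,o \right)} = 2 + 6 = 8$)
$d = -7$
$x{\left(R,b \right)} = 6 + b R^{2}$ ($x{\left(R,b \right)} = -2 + \left(R R b + 8\right) = -2 + \left(R^{2} b + 8\right) = -2 + \left(b R^{2} + 8\right) = -2 + \left(8 + b R^{2}\right) = 6 + b R^{2}$)
$\left(x{\left(-15,d \right)} - 490\right) \left(-412\right) = \left(\left(6 - 7 \left(-15\right)^{2}\right) - 490\right) \left(-412\right) = \left(\left(6 - 1575\right) - 490\right) \left(-412\right) = \left(-1569 - 490\right) \left(-412\right) = \left(-2059\right) \left(-412\right) = 848308$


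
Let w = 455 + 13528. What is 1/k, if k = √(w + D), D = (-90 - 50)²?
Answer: √33583/33583 ≈ 0.0054568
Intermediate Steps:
D = 19600 (D = (-140)² = 19600)
w = 13983
k = √33583 (k = √(13983 + 19600) = √33583 ≈ 183.26)
1/k = 1/(√33583) = √33583/33583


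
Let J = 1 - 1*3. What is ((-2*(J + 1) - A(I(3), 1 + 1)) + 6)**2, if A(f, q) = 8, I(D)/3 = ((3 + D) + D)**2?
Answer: 0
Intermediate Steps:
I(D) = 3*(3 + 2*D)**2 (I(D) = 3*((3 + D) + D)**2 = 3*(3 + 2*D)**2)
J = -2 (J = 1 - 3 = -2)
((-2*(J + 1) - A(I(3), 1 + 1)) + 6)**2 = ((-2*(-2 + 1) - 1*8) + 6)**2 = ((-2*(-1) - 8) + 6)**2 = ((2 - 8) + 6)**2 = (-6 + 6)**2 = 0**2 = 0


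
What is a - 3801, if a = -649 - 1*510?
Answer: -4960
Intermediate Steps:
a = -1159 (a = -649 - 510 = -1159)
a - 3801 = -1159 - 3801 = -4960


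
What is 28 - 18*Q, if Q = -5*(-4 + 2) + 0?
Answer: -152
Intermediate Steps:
Q = 10 (Q = -5*(-2) + 0 = 10 + 0 = 10)
28 - 18*Q = 28 - 18*10 = 28 - 180 = -152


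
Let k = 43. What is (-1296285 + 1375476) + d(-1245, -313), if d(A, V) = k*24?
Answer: 80223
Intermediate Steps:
d(A, V) = 1032 (d(A, V) = 43*24 = 1032)
(-1296285 + 1375476) + d(-1245, -313) = (-1296285 + 1375476) + 1032 = 79191 + 1032 = 80223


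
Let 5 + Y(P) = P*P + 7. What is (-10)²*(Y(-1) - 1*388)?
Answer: -38500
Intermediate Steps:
Y(P) = 2 + P² (Y(P) = -5 + (P*P + 7) = -5 + (P² + 7) = -5 + (7 + P²) = 2 + P²)
(-10)²*(Y(-1) - 1*388) = (-10)²*((2 + (-1)²) - 1*388) = 100*((2 + 1) - 388) = 100*(3 - 388) = 100*(-385) = -38500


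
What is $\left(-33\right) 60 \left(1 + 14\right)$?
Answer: $-29700$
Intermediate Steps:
$\left(-33\right) 60 \left(1 + 14\right) = \left(-1980\right) 15 = -29700$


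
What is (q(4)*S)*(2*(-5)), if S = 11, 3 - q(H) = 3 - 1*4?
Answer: -440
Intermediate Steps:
q(H) = 4 (q(H) = 3 - (3 - 1*4) = 3 - (3 - 4) = 3 - 1*(-1) = 3 + 1 = 4)
(q(4)*S)*(2*(-5)) = (4*11)*(2*(-5)) = 44*(-10) = -440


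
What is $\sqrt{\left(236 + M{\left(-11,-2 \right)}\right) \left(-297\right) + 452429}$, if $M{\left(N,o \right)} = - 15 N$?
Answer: $2 \sqrt{83333} \approx 577.35$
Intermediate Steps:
$\sqrt{\left(236 + M{\left(-11,-2 \right)}\right) \left(-297\right) + 452429} = \sqrt{\left(236 - -165\right) \left(-297\right) + 452429} = \sqrt{\left(236 + 165\right) \left(-297\right) + 452429} = \sqrt{401 \left(-297\right) + 452429} = \sqrt{-119097 + 452429} = \sqrt{333332} = 2 \sqrt{83333}$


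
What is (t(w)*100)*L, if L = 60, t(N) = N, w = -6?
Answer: -36000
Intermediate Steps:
(t(w)*100)*L = -6*100*60 = -600*60 = -36000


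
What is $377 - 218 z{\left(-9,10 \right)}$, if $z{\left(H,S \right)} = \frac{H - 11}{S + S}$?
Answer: $595$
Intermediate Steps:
$z{\left(H,S \right)} = \frac{-11 + H}{2 S}$
$377 - 218 z{\left(-9,10 \right)} = 377 - 218 \frac{-11 - 9}{2 \cdot 10} = 377 - 218 \cdot \frac{1}{2} \cdot \frac{1}{10} \left(-20\right) = 377 - -218 = 377 + 218 = 595$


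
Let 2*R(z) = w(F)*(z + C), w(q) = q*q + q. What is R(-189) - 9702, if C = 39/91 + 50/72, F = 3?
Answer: -454829/42 ≈ -10829.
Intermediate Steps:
C = 283/252 (C = 39*(1/91) + 50*(1/72) = 3/7 + 25/36 = 283/252 ≈ 1.1230)
w(q) = q + q² (w(q) = q² + q = q + q²)
R(z) = 283/42 + 6*z (R(z) = ((3*(1 + 3))*(z + 283/252))/2 = ((3*4)*(283/252 + z))/2 = (12*(283/252 + z))/2 = (283/21 + 12*z)/2 = 283/42 + 6*z)
R(-189) - 9702 = (283/42 + 6*(-189)) - 9702 = (283/42 - 1134) - 9702 = -47345/42 - 9702 = -454829/42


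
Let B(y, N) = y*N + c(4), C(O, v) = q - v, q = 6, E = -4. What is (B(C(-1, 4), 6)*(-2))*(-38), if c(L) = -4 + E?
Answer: 304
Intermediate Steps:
C(O, v) = 6 - v
c(L) = -8 (c(L) = -4 - 4 = -8)
B(y, N) = -8 + N*y (B(y, N) = y*N - 8 = N*y - 8 = -8 + N*y)
(B(C(-1, 4), 6)*(-2))*(-38) = ((-8 + 6*(6 - 1*4))*(-2))*(-38) = ((-8 + 6*(6 - 4))*(-2))*(-38) = ((-8 + 6*2)*(-2))*(-38) = ((-8 + 12)*(-2))*(-38) = (4*(-2))*(-38) = -8*(-38) = 304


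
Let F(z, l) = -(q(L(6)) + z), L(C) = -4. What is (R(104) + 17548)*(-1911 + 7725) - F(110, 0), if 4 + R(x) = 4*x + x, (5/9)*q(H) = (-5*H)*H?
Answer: 105024062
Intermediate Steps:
q(H) = -9*H² (q(H) = 9*((-5*H)*H)/5 = 9*(-5*H²)/5 = -9*H²)
R(x) = -4 + 5*x (R(x) = -4 + (4*x + x) = -4 + 5*x)
F(z, l) = 144 - z (F(z, l) = -(-9*(-4)² + z) = -(-9*16 + z) = -(-144 + z) = 144 - z)
(R(104) + 17548)*(-1911 + 7725) - F(110, 0) = ((-4 + 5*104) + 17548)*(-1911 + 7725) - (144 - 1*110) = ((-4 + 520) + 17548)*5814 - (144 - 110) = (516 + 17548)*5814 - 1*34 = 18064*5814 - 34 = 105024096 - 34 = 105024062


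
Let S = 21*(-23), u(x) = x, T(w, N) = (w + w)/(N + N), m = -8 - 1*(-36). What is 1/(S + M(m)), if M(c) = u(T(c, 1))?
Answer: -1/455 ≈ -0.0021978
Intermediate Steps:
m = 28 (m = -8 + 36 = 28)
T(w, N) = w/N (T(w, N) = (2*w)/((2*N)) = (2*w)*(1/(2*N)) = w/N)
M(c) = c (M(c) = c/1 = c*1 = c)
S = -483
1/(S + M(m)) = 1/(-483 + 28) = 1/(-455) = -1/455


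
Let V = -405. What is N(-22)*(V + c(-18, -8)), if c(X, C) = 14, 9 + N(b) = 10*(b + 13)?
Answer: 38709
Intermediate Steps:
N(b) = 121 + 10*b (N(b) = -9 + 10*(b + 13) = -9 + 10*(13 + b) = -9 + (130 + 10*b) = 121 + 10*b)
N(-22)*(V + c(-18, -8)) = (121 + 10*(-22))*(-405 + 14) = (121 - 220)*(-391) = -99*(-391) = 38709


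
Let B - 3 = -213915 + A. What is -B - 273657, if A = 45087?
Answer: -104832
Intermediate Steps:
B = -168825 (B = 3 + (-213915 + 45087) = 3 - 168828 = -168825)
-B - 273657 = -1*(-168825) - 273657 = 168825 - 273657 = -104832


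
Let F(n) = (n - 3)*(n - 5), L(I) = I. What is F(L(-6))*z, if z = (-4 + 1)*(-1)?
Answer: 297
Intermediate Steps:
F(n) = (-5 + n)*(-3 + n) (F(n) = (-3 + n)*(-5 + n) = (-5 + n)*(-3 + n))
z = 3 (z = -3*(-1) = 3)
F(L(-6))*z = (15 + (-6)² - 8*(-6))*3 = (15 + 36 + 48)*3 = 99*3 = 297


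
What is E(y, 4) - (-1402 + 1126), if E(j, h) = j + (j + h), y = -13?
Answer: 254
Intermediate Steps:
E(j, h) = h + 2*j (E(j, h) = j + (h + j) = h + 2*j)
E(y, 4) - (-1402 + 1126) = (4 + 2*(-13)) - (-1402 + 1126) = (4 - 26) - 1*(-276) = -22 + 276 = 254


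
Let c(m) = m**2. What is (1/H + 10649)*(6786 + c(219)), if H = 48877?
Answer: 28495330302978/48877 ≈ 5.8300e+8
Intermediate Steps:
(1/H + 10649)*(6786 + c(219)) = (1/48877 + 10649)*(6786 + 219**2) = (1/48877 + 10649)*(6786 + 47961) = (520491174/48877)*54747 = 28495330302978/48877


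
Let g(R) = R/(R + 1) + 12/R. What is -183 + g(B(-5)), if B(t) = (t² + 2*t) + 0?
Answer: -14501/80 ≈ -181.26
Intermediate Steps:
B(t) = t² + 2*t
g(R) = 12/R + R/(1 + R) (g(R) = R/(1 + R) + 12/R = 12/R + R/(1 + R))
-183 + g(B(-5)) = -183 + (12 + (-5*(2 - 5))² + 12*(-5*(2 - 5)))/(((-5*(2 - 5)))*(1 - 5*(2 - 5))) = -183 + (12 + (-5*(-3))² + 12*(-5*(-3)))/(((-5*(-3)))*(1 - 5*(-3))) = -183 + (12 + 15² + 12*15)/(15*(1 + 15)) = -183 + (1/15)*(12 + 225 + 180)/16 = -183 + (1/15)*(1/16)*417 = -183 + 139/80 = -14501/80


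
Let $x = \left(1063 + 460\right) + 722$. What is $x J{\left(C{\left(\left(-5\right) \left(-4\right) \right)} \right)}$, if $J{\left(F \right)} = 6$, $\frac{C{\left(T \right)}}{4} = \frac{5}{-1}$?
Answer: $13470$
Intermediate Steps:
$C{\left(T \right)} = -20$ ($C{\left(T \right)} = 4 \frac{5}{-1} = 4 \cdot 5 \left(-1\right) = 4 \left(-5\right) = -20$)
$x = 2245$ ($x = 1523 + 722 = 2245$)
$x J{\left(C{\left(\left(-5\right) \left(-4\right) \right)} \right)} = 2245 \cdot 6 = 13470$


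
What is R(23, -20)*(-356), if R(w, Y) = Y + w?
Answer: -1068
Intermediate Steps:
R(23, -20)*(-356) = (-20 + 23)*(-356) = 3*(-356) = -1068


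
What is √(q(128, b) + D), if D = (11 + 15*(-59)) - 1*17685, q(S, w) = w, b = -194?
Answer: I*√18753 ≈ 136.94*I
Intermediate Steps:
D = -18559 (D = (11 - 885) - 17685 = -874 - 17685 = -18559)
√(q(128, b) + D) = √(-194 - 18559) = √(-18753) = I*√18753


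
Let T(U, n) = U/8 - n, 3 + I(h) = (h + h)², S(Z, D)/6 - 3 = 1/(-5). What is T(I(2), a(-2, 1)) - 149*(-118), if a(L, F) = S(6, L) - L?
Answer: 702593/40 ≈ 17565.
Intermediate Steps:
S(Z, D) = 84/5 (S(Z, D) = 18 + 6/(-5) = 18 + 6*(-⅕) = 18 - 6/5 = 84/5)
a(L, F) = 84/5 - L
I(h) = -3 + 4*h² (I(h) = -3 + (h + h)² = -3 + (2*h)² = -3 + 4*h²)
T(U, n) = -n + U/8 (T(U, n) = U*(⅛) - n = U/8 - n = -n + U/8)
T(I(2), a(-2, 1)) - 149*(-118) = (-(84/5 - 1*(-2)) + (-3 + 4*2²)/8) - 149*(-118) = (-(84/5 + 2) + (-3 + 4*4)/8) + 17582 = (-1*94/5 + (-3 + 16)/8) + 17582 = (-94/5 + (⅛)*13) + 17582 = (-94/5 + 13/8) + 17582 = -687/40 + 17582 = 702593/40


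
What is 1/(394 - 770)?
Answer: -1/376 ≈ -0.0026596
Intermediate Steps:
1/(394 - 770) = 1/(-376) = -1/376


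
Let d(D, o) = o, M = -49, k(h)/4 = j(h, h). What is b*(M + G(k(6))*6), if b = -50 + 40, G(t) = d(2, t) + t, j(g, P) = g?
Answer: -2390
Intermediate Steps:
k(h) = 4*h
G(t) = 2*t (G(t) = t + t = 2*t)
b = -10
b*(M + G(k(6))*6) = -10*(-49 + (2*(4*6))*6) = -10*(-49 + (2*24)*6) = -10*(-49 + 48*6) = -10*(-49 + 288) = -10*239 = -2390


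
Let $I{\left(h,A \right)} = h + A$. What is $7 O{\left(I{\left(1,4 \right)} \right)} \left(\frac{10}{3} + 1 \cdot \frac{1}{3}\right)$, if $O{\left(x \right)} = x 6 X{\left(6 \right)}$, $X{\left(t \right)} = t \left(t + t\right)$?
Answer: $55440$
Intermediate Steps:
$X{\left(t \right)} = 2 t^{2}$ ($X{\left(t \right)} = t 2 t = 2 t^{2}$)
$I{\left(h,A \right)} = A + h$
$O{\left(x \right)} = 432 x$ ($O{\left(x \right)} = x 6 \cdot 2 \cdot 6^{2} = 6 x 2 \cdot 36 = 6 x 72 = 432 x$)
$7 O{\left(I{\left(1,4 \right)} \right)} \left(\frac{10}{3} + 1 \cdot \frac{1}{3}\right) = 7 \cdot 432 \left(4 + 1\right) \left(\frac{10}{3} + 1 \cdot \frac{1}{3}\right) = 7 \cdot 432 \cdot 5 \left(10 \cdot \frac{1}{3} + 1 \cdot \frac{1}{3}\right) = 7 \cdot 2160 \left(\frac{10}{3} + \frac{1}{3}\right) = 15120 \cdot \frac{11}{3} = 55440$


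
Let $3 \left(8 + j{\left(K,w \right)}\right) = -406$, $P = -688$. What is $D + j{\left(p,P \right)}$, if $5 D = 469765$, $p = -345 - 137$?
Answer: $\frac{281429}{3} \approx 93810.0$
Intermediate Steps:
$p = -482$ ($p = -345 - 137 = -482$)
$D = 93953$ ($D = \frac{1}{5} \cdot 469765 = 93953$)
$j{\left(K,w \right)} = - \frac{430}{3}$ ($j{\left(K,w \right)} = -8 + \frac{1}{3} \left(-406\right) = -8 - \frac{406}{3} = - \frac{430}{3}$)
$D + j{\left(p,P \right)} = 93953 - \frac{430}{3} = \frac{281429}{3}$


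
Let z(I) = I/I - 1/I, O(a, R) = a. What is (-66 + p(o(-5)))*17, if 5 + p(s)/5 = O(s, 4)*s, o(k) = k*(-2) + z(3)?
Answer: 73117/9 ≈ 8124.1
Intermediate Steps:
z(I) = 1 - 1/I
o(k) = ⅔ - 2*k (o(k) = k*(-2) + (-1 + 3)/3 = -2*k + (⅓)*2 = -2*k + ⅔ = ⅔ - 2*k)
p(s) = -25 + 5*s² (p(s) = -25 + 5*(s*s) = -25 + 5*s²)
(-66 + p(o(-5)))*17 = (-66 + (-25 + 5*(⅔ - 2*(-5))²))*17 = (-66 + (-25 + 5*(⅔ + 10)²))*17 = (-66 + (-25 + 5*(32/3)²))*17 = (-66 + (-25 + 5*(1024/9)))*17 = (-66 + (-25 + 5120/9))*17 = (-66 + 4895/9)*17 = (4301/9)*17 = 73117/9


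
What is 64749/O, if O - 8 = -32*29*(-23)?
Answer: 64749/21352 ≈ 3.0325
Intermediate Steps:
O = 21352 (O = 8 - 32*29*(-23) = 8 - 928*(-23) = 8 + 21344 = 21352)
64749/O = 64749/21352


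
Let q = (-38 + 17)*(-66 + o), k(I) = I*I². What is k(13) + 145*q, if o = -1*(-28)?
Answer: 117907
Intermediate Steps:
o = 28
k(I) = I³
q = 798 (q = (-38 + 17)*(-66 + 28) = -21*(-38) = 798)
k(13) + 145*q = 13³ + 145*798 = 2197 + 115710 = 117907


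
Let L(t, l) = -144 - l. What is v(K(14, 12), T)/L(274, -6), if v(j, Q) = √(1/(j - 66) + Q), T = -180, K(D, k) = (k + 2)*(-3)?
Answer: -I*√58323/2484 ≈ -0.097223*I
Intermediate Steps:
K(D, k) = -6 - 3*k (K(D, k) = (2 + k)*(-3) = -6 - 3*k)
v(j, Q) = √(Q + 1/(-66 + j)) (v(j, Q) = √(1/(-66 + j) + Q) = √(Q + 1/(-66 + j)))
v(K(14, 12), T)/L(274, -6) = √((1 - 180*(-66 + (-6 - 3*12)))/(-66 + (-6 - 3*12)))/(-144 - 1*(-6)) = √((1 - 180*(-66 + (-6 - 36)))/(-66 + (-6 - 36)))/(-144 + 6) = √((1 - 180*(-66 - 42))/(-66 - 42))/(-138) = √((1 - 180*(-108))/(-108))*(-1/138) = √(-(1 + 19440)/108)*(-1/138) = √(-1/108*19441)*(-1/138) = √(-19441/108)*(-1/138) = (I*√58323/18)*(-1/138) = -I*√58323/2484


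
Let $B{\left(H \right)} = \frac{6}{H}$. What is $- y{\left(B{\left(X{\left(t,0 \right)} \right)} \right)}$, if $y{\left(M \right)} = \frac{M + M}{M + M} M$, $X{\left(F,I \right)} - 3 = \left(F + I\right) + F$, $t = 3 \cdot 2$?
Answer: $- \frac{2}{5} \approx -0.4$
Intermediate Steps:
$t = 6$
$X{\left(F,I \right)} = 3 + I + 2 F$ ($X{\left(F,I \right)} = 3 + \left(\left(F + I\right) + F\right) = 3 + \left(I + 2 F\right) = 3 + I + 2 F$)
$y{\left(M \right)} = M$ ($y{\left(M \right)} = \frac{2 M}{2 M} M = 2 M \frac{1}{2 M} M = 1 M = M$)
$- y{\left(B{\left(X{\left(t,0 \right)} \right)} \right)} = - \frac{6}{3 + 0 + 2 \cdot 6} = - \frac{6}{3 + 0 + 12} = - \frac{6}{15} = \left(-1\right) \frac{2}{5} = - \frac{2}{5}$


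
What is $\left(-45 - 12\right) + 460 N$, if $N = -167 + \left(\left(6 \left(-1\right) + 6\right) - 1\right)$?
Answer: $-77337$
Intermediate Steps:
$N = -168$ ($N = -167 + \left(\left(-6 + 6\right) - 1\right) = -167 + \left(0 - 1\right) = -167 - 1 = -168$)
$\left(-45 - 12\right) + 460 N = \left(-45 - 12\right) + 460 \left(-168\right) = \left(-45 - 12\right) - 77280 = -57 - 77280 = -77337$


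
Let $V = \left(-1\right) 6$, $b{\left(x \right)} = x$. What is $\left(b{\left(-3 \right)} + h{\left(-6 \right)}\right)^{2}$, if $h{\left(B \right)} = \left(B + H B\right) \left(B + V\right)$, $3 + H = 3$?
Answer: $4761$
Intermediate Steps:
$H = 0$ ($H = -3 + 3 = 0$)
$V = -6$
$h{\left(B \right)} = B \left(-6 + B\right)$ ($h{\left(B \right)} = \left(B + 0 B\right) \left(B - 6\right) = \left(B + 0\right) \left(-6 + B\right) = B \left(-6 + B\right)$)
$\left(b{\left(-3 \right)} + h{\left(-6 \right)}\right)^{2} = \left(-3 - 6 \left(-6 - 6\right)\right)^{2} = \left(-3 - -72\right)^{2} = \left(-3 + 72\right)^{2} = 69^{2} = 4761$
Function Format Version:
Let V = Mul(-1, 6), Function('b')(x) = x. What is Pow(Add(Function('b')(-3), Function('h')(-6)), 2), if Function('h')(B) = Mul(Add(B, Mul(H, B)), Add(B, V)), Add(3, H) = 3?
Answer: 4761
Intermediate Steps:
H = 0 (H = Add(-3, 3) = 0)
V = -6
Function('h')(B) = Mul(B, Add(-6, B)) (Function('h')(B) = Mul(Add(B, Mul(0, B)), Add(B, -6)) = Mul(Add(B, 0), Add(-6, B)) = Mul(B, Add(-6, B)))
Pow(Add(Function('b')(-3), Function('h')(-6)), 2) = Pow(Add(-3, Mul(-6, Add(-6, -6))), 2) = Pow(Add(-3, Mul(-6, -12)), 2) = Pow(Add(-3, 72), 2) = Pow(69, 2) = 4761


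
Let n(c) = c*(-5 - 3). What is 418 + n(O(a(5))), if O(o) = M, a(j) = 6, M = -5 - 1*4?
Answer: 490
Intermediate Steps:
M = -9 (M = -5 - 4 = -9)
O(o) = -9
n(c) = -8*c (n(c) = c*(-8) = -8*c)
418 + n(O(a(5))) = 418 - 8*(-9) = 418 + 72 = 490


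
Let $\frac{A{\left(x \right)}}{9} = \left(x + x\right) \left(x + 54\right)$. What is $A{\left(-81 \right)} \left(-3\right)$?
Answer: $-118098$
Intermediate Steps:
$A{\left(x \right)} = 18 x \left(54 + x\right)$ ($A{\left(x \right)} = 9 \left(x + x\right) \left(x + 54\right) = 9 \cdot 2 x \left(54 + x\right) = 18 x \left(54 + x\right)$)
$A{\left(-81 \right)} \left(-3\right) = 18 \left(-81\right) \left(54 - 81\right) \left(-3\right) = 18 \left(-81\right) \left(-27\right) \left(-3\right) = 39366 \left(-3\right) = -118098$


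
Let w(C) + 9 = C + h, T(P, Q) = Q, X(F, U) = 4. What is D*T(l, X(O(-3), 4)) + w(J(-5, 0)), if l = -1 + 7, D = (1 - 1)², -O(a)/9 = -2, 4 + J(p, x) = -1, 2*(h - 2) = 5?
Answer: -19/2 ≈ -9.5000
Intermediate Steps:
h = 9/2 (h = 2 + (½)*5 = 2 + 5/2 = 9/2 ≈ 4.5000)
J(p, x) = -5 (J(p, x) = -4 - 1 = -5)
O(a) = 18 (O(a) = -9*(-2) = 18)
D = 0 (D = 0² = 0)
l = 6
w(C) = -9/2 + C (w(C) = -9 + (C + 9/2) = -9 + (9/2 + C) = -9/2 + C)
D*T(l, X(O(-3), 4)) + w(J(-5, 0)) = 0*4 + (-9/2 - 5) = 0 - 19/2 = -19/2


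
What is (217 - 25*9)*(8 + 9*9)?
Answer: -712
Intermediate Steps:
(217 - 25*9)*(8 + 9*9) = (217 - 225)*(8 + 81) = -8*89 = -712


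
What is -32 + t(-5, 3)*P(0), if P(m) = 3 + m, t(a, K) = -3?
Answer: -41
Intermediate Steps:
-32 + t(-5, 3)*P(0) = -32 - 3*(3 + 0) = -32 - 3*3 = -32 - 9 = -41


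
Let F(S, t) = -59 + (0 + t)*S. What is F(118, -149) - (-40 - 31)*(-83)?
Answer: -23534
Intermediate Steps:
F(S, t) = -59 + S*t (F(S, t) = -59 + t*S = -59 + S*t)
F(118, -149) - (-40 - 31)*(-83) = (-59 + 118*(-149)) - (-40 - 31)*(-83) = (-59 - 17582) - (-71)*(-83) = -17641 - 1*5893 = -17641 - 5893 = -23534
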